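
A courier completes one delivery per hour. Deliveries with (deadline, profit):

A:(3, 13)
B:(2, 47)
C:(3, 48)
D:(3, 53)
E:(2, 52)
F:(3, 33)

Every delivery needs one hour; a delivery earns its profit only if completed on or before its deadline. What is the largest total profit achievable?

153

Profit order: D=53 E=52 C=48 B=47 F=33 A=13
Assign: D→slot 3, E→slot 2, C→slot 1, B skipped, F skipped, A skipped.
Slots: [1:C] [2:E] [3:D]
Profit = 48 + 52 + 53 = 153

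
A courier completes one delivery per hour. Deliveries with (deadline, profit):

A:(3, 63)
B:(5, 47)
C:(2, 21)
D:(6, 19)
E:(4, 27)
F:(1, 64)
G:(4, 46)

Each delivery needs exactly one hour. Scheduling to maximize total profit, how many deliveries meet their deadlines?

6

By profit: F(d1,64), A(d3,63), B(d5,47), G(d4,46), E(d4,27), C(d2,21), D(d6,19)
F→slot 1; A→slot 3; B→slot 5; G→slot 4; E→slot 2; C skipped; D→slot 6.
6 of 7 scheduled.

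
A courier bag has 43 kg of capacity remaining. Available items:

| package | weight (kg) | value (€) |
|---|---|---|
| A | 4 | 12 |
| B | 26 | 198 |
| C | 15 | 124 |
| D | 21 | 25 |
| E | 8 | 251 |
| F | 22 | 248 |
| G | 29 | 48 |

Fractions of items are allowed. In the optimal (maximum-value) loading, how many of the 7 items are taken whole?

2

Ratios (sorted): E 31.38, F 11.27, C 8.27, B 7.62, A 3.00, G 1.66, D 1.19
take E (8 @ 251); take F (22 @ 248); take 13/15 of C → 107.47. Capacity used 43/43.
2 item(s) taken whole; one partial (take 13/15 of C).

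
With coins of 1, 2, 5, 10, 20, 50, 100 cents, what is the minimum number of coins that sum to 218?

6

218 = 2×100 + 1×10 + 1×5 + 1×2 + 1×1
Total coins = 2 + 1 + 1 + 1 + 1 = 6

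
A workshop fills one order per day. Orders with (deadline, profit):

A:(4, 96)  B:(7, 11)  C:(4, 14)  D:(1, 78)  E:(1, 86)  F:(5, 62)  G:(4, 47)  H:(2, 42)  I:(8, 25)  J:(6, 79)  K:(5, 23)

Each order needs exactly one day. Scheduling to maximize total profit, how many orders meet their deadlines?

8

By profit: A(d4,96), E(d1,86), J(d6,79), D(d1,78), F(d5,62), G(d4,47), H(d2,42), I(d8,25), K(d5,23), C(d4,14), B(d7,11)
A→slot 4; E→slot 1; J→slot 6; D skipped; F→slot 5; G→slot 3; H→slot 2; I→slot 8; K skipped; C skipped; B→slot 7.
8 of 11 scheduled.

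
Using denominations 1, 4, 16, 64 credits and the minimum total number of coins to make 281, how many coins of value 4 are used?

Use the largest denomination that fits, subtract, and repeat.
281 − 4×64→25 − 1×16→9 − 2×4→1 − 1×1→0
Count of 4: 2

2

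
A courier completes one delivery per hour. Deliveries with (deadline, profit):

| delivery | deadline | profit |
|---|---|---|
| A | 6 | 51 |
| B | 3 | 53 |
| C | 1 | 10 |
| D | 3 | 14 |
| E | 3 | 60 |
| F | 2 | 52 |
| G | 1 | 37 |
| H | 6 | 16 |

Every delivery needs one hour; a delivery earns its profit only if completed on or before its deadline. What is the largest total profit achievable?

232

Profit order: E=60 B=53 F=52 A=51 G=37 H=16 D=14 C=10
Assign: E→slot 3, B→slot 2, F→slot 1, A→slot 6, G skipped, H→slot 5, D skipped, C skipped.
Slots: [1:F] [2:B] [3:E] [5:H] [6:A]
Profit = 52 + 53 + 60 + 16 + 51 = 232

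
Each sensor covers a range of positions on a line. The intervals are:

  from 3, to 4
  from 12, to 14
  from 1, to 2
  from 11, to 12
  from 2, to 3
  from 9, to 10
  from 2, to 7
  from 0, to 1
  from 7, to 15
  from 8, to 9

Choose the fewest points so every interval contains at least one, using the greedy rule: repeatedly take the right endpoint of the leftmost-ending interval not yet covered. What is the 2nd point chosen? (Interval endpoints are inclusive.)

3

Sort by right endpoint; whenever an interval is uncovered, place a point at its right end.
Sorted: [0,1] [1,2] [2,3] [3,4] [2,7] [8,9] [9,10] [11,12] [12,14] [7,15]
{[0,1],[1,2]} hit by 1; {[2,3],[3,4],[2,7]} hit by 3; {[8,9],[9,10]} hit by 9; {[11,12],[12,14],[7,15]} hit by 12.
Points: 1, 3, 9, 12 (4 total).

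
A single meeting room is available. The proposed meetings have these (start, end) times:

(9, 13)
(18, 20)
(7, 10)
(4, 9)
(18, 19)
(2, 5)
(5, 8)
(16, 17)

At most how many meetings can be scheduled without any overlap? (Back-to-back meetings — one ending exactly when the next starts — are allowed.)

5

By end time: (2,5), (5,8), (4,9), (7,10), (9,13), (16,17), (18,19), (18,20).
Pick (2,5); next start ≥ 5 → (5,8); next start ≥ 8 → (9,13); next start ≥ 13 → (16,17); next start ≥ 17 → (18,19).
Selected 5 meetings.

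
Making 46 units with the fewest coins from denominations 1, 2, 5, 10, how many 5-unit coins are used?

1

46 − 4×10→6 − 1×5→1 − 1×1→0
Count of 5: 1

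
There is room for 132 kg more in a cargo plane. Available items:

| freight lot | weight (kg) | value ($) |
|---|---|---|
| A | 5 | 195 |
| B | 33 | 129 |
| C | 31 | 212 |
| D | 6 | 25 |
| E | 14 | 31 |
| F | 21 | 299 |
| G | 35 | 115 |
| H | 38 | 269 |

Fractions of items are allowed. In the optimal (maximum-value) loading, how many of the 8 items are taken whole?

Order: A (195/5=39.00) > F (299/21=14.24) > H (269/38=7.08) > C (212/31=6.84) > D (25/6=4.17) > B (129/33=3.91) > G (115/35=3.29) > E (31/14=2.21)
Fill: take A (5 @ 195) → take F (21 @ 299) → take H (38 @ 269) → take C (31 @ 212) → take D (6 @ 25) → take 31/33 of B → 121.18; 132/132 used.
5 item(s) taken whole; one partial (take 31/33 of B).

5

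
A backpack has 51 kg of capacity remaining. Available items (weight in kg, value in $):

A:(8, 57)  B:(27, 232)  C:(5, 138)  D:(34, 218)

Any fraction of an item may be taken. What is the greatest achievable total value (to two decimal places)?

Sort by value per unit weight and fill in that order.
Ratios (sorted): C 27.60, B 8.59, A 7.12, D 6.41
take C (5 @ 138); take B (27 @ 232); take A (8 @ 57); take 11/34 of D → 70.53. Capacity used 51/51.
Total value = 497.53

497.53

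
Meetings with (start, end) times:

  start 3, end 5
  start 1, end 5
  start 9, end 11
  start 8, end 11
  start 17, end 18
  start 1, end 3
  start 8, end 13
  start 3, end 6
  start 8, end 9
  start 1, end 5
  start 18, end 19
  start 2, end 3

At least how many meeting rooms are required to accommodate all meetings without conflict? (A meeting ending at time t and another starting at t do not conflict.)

The answer is the maximum number of intervals overlapping at any instant.
starts: [1, 1, 1, 2, 3, 3, 8, 8, 8, 9, 17, 18]
ends:   [3, 3, 5, 5, 5, 6, 9, 11, 11, 13, 18, 19]
s1→1 s1→2 s1→3 s2→4  — peak 4.

4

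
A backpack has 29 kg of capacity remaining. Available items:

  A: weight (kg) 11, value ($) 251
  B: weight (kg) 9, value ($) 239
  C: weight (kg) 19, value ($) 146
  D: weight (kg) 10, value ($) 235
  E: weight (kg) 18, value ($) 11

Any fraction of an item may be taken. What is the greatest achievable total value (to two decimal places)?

702.18

Sort by value per unit weight and fill in that order.
Order: B (239/9=26.56) > D (235/10=23.50) > A (251/11=22.82) > C (146/19=7.68) > E (11/18=0.61)
Fill: take B (9 @ 239) → take D (10 @ 235) → take 10/11 of A → 228.18; 29/29 used.
Total value = 702.18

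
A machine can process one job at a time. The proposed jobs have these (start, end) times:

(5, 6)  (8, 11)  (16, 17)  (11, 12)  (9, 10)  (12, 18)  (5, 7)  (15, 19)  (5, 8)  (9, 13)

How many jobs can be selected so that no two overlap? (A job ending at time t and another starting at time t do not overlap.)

By end time: (5,6), (5,7), (5,8), (9,10), (8,11), (11,12), (9,13), (16,17), (12,18), (15,19).
Pick (5,6); next start ≥ 6 → (9,10); next start ≥ 10 → (11,12); next start ≥ 12 → (16,17).
Selected 4 jobs.

4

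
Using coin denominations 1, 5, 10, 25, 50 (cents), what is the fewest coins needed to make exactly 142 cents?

7

142 = 2×50 + 1×25 + 1×10 + 1×5 + 2×1
Total coins = 2 + 1 + 1 + 1 + 2 = 7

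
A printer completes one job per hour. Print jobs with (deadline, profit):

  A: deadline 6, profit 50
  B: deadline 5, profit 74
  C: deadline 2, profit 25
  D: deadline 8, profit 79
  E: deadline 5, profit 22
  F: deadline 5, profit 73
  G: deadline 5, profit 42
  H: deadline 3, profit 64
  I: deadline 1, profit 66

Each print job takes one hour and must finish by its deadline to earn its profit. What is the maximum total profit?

Sort by profit descending; place each in the latest free slot ≤ its deadline.
Profit order: D=79 B=74 F=73 I=66 H=64 A=50 G=42 C=25 E=22
Assign: D→slot 8, B→slot 5, F→slot 4, I→slot 1, H→slot 3, A→slot 6, G→slot 2, C skipped, E skipped.
Slots: [1:I] [2:G] [3:H] [4:F] [5:B] [6:A] [8:D]
Profit = 66 + 42 + 64 + 73 + 74 + 50 + 79 = 448

448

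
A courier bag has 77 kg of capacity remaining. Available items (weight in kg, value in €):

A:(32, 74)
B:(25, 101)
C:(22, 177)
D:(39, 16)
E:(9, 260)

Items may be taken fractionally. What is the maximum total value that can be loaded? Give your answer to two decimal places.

586.56

Ratios (sorted): E 28.89, C 8.05, B 4.04, A 2.31, D 0.41
take E (9 @ 260); take C (22 @ 177); take B (25 @ 101); take 21/32 of A → 48.56. Capacity used 77/77.
Total value = 586.56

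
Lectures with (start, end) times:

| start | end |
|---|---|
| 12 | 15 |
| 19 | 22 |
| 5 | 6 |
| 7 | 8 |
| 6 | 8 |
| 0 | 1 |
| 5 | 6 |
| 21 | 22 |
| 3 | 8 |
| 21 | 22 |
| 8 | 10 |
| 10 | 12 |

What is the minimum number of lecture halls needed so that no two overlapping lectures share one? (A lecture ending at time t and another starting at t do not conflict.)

starts: [0, 3, 5, 5, 6, 7, 8, 10, 12, 19, 21, 21]
ends:   [1, 6, 6, 8, 8, 8, 10, 12, 15, 22, 22, 22]
s0→1 e1→0 s3→1 s5→2 s5→3  — peak 3.

3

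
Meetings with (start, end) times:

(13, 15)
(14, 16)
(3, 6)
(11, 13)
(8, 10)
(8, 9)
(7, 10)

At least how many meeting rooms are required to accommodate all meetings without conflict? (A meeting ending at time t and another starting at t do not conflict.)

Events (time:±→running): 3:+→1 6:-→0 7:+→1 8:+→2 8:+→3 … peak 3.

3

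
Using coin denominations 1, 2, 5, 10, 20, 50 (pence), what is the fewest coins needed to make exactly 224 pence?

7

224 − 4×50→24 − 1×20→4 − 2×2→0
Total coins = 4 + 1 + 2 = 7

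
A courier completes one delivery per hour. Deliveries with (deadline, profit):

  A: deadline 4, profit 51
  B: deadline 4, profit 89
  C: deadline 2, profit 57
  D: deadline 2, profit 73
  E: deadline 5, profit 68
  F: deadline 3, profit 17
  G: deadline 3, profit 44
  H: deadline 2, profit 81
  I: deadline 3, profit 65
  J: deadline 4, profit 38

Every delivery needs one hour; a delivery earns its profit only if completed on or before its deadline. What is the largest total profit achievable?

376

Sort by profit descending; place each in the latest free slot ≤ its deadline.
Profit order: B=89 H=81 D=73 E=68 I=65 C=57 A=51 G=44 J=38 F=17
Assign: B→slot 4, H→slot 2, D→slot 1, E→slot 5, I→slot 3, C skipped, A skipped, G skipped, J skipped, F skipped.
Slots: [1:D] [2:H] [3:I] [4:B] [5:E]
Profit = 73 + 81 + 65 + 89 + 68 = 376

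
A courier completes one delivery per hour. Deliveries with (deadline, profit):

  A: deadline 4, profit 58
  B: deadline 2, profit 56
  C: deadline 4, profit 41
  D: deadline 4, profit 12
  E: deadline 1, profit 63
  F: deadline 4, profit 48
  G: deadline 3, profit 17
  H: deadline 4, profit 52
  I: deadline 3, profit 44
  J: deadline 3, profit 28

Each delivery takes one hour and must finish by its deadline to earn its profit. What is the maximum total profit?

229

Sort by profit descending; place each in the latest free slot ≤ its deadline.
Profit order: E=63 A=58 B=56 H=52 F=48 I=44 C=41 J=28 G=17 D=12
Assign: E→slot 1, A→slot 4, B→slot 2, H→slot 3, F skipped, I skipped, C skipped, J skipped, G skipped, D skipped.
Slots: [1:E] [2:B] [3:H] [4:A]
Profit = 63 + 56 + 52 + 58 = 229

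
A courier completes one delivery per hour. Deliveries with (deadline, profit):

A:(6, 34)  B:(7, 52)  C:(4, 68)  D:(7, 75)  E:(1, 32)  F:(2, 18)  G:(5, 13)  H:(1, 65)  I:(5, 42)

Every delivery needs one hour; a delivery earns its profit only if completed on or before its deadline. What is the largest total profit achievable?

354

Take jobs in profit order; each goes to the latest open slot no later than its deadline.
By profit: D(d7,75), C(d4,68), H(d1,65), B(d7,52), I(d5,42), A(d6,34), E(d1,32), F(d2,18), G(d5,13)
D→slot 7; C→slot 4; H→slot 1; B→slot 6; I→slot 5; A→slot 3; E skipped; F→slot 2; G skipped.
Profit = 65 + 18 + 34 + 68 + 42 + 52 + 75 = 354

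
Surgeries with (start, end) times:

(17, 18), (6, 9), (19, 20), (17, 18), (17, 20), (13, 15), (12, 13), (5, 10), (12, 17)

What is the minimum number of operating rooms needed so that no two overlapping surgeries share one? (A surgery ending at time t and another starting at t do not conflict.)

The answer is the maximum number of intervals overlapping at any instant.
Events (time:±→running): 5:+→1 6:+→2 9:-→1 10:-→0 12:+→1 12:+→2 13:-→1 13:+→2 15:-→1 17:-→0 17:+→1 17:+→2 17:+→3 … peak 3.

3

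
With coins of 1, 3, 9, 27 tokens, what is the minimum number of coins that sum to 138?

6

Greedy: take as many of the largest coin as possible, then repeat with the remainder.
138 = 5×27 + 1×3
Total coins = 5 + 1 = 6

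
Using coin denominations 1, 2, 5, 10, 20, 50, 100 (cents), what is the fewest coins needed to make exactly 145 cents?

4

145 − 1×100→45 − 2×20→5 − 1×5→0
Total coins = 1 + 2 + 1 = 4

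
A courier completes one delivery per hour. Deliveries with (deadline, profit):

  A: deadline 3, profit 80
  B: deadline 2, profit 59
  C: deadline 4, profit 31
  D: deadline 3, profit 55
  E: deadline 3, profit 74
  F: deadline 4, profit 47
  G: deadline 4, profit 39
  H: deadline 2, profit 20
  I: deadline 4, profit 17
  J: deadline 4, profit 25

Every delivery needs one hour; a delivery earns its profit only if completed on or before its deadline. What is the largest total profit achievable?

Take jobs in profit order; each goes to the latest open slot no later than its deadline.
Profit order: A=80 E=74 B=59 D=55 F=47 G=39 C=31 J=25 H=20 I=17
Assign: A→slot 3, E→slot 2, B→slot 1, D skipped, F→slot 4, G skipped, C skipped, J skipped, H skipped, I skipped.
Slots: [1:B] [2:E] [3:A] [4:F]
Profit = 59 + 74 + 80 + 47 = 260

260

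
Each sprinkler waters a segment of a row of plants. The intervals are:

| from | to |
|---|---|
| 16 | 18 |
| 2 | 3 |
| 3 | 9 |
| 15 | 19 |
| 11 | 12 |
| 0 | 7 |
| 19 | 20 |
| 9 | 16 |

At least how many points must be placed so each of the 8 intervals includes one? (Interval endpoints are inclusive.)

Process intervals by earliest right end; each time one isn't hit yet, stab at its right endpoint.
Sorted: [2,3] [0,7] [3,9] [11,12] [9,16] [16,18] [15,19] [19,20]
{[2,3],[0,7],[3,9]} hit by 3; {[11,12],[9,16]} hit by 12; {[16,18],[15,19]} hit by 18; {[19,20]} hit by 20.
Points: 3, 12, 18, 20 (4 total).

4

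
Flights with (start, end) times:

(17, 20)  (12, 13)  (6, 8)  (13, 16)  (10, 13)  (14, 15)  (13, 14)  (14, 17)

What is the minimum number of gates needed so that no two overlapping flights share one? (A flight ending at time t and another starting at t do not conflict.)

The answer is the maximum number of intervals overlapping at any instant.
Events (time:±→running): 6:+→1 8:-→0 10:+→1 12:+→2 13:-→1 13:-→0 13:+→1 13:+→2 14:-→1 14:+→2 14:+→3 … peak 3.

3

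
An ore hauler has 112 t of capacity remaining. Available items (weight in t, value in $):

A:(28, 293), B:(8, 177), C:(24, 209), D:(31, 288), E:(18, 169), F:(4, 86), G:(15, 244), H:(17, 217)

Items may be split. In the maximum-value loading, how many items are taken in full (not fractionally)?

6

Order: B (177/8=22.12) > F (86/4=21.50) > G (244/15=16.27) > H (217/17=12.76) > A (293/28=10.46) > E (169/18=9.39) > D (288/31=9.29) > C (209/24=8.71)
Fill: take B (8 @ 177) → take F (4 @ 86) → take G (15 @ 244) → take H (17 @ 217) → take A (28 @ 293) → take E (18 @ 169) → take 22/31 of D → 204.39; 112/112 used.
6 item(s) taken whole; one partial (take 22/31 of D).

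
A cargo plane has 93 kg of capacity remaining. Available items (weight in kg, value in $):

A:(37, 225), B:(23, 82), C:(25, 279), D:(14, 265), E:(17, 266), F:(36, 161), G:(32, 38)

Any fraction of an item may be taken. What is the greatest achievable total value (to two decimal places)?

Ratios (sorted): D 18.93, E 15.65, C 11.16, A 6.08, F 4.47, B 3.57, G 1.19
take D (14 @ 265); take E (17 @ 266); take C (25 @ 279); take A (37 @ 225). Capacity used 93/93.
Total value = 1035.00

1035.00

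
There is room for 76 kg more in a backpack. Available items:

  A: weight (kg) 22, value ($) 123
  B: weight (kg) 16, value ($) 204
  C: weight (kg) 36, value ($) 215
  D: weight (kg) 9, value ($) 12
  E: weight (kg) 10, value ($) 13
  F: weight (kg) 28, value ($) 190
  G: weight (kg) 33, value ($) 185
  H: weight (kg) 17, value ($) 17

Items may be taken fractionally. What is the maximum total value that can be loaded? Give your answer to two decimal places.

Ratios (sorted): B 12.75, F 6.79, C 5.97, G 5.61, A 5.59, D 1.33, E 1.30, H 1.00
take B (16 @ 204); take F (28 @ 190); take 32/36 of C → 191.11. Capacity used 76/76.
Total value = 585.11

585.11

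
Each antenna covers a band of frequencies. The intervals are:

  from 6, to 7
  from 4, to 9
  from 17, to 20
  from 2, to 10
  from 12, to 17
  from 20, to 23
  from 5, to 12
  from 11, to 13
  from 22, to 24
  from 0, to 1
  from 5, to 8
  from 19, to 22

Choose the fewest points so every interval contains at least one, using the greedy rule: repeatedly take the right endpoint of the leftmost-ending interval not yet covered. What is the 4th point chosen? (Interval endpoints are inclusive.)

20

Sorted: [0,1] [6,7] [5,8] [4,9] [2,10] [5,12] [11,13] [12,17] [17,20] [19,22] [20,23] [22,24]
{[0,1]} hit by 1; {[6,7],[5,8],[4,9],[2,10],[5,12]} hit by 7; {[11,13],[12,17]} hit by 13; {[17,20],[19,22],[20,23]} hit by 20; {[22,24]} hit by 24.
Points: 1, 7, 13, 20, 24 (5 total).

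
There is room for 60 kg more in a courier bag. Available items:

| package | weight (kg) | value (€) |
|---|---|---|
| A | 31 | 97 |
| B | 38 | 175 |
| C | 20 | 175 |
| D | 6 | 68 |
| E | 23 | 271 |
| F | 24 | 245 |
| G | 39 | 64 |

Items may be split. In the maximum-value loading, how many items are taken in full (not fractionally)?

3

Greedy by value/weight ratio, highest first.
Ratios (sorted): E 11.78, D 11.33, F 10.21, C 8.75, B 4.61, A 3.13, G 1.64
take E (23 @ 271); take D (6 @ 68); take F (24 @ 245); take 7/20 of C → 61.25. Capacity used 60/60.
3 item(s) taken whole; one partial (take 7/20 of C).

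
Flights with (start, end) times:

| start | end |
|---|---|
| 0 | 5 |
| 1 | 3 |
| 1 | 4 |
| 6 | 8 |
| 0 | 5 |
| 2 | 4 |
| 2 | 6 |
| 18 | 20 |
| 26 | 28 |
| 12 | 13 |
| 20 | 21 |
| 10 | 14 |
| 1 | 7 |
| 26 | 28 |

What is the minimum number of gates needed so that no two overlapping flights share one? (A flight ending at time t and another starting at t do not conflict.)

7

The answer is the maximum number of intervals overlapping at any instant.
Events (time:±→running): 0:+→1 0:+→2 1:+→3 1:+→4 1:+→5 2:+→6 2:+→7 … peak 7.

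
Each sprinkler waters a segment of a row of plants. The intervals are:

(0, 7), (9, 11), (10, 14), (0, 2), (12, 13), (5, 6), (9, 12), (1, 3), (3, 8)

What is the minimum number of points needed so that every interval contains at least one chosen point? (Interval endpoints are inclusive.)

Process intervals by earliest right end; each time one isn't hit yet, stab at its right endpoint.
Sorted: [0,2] [1,3] [5,6] [0,7] [3,8] [9,11] [9,12] [12,13] [10,14]
{[0,2],[1,3]} hit by 2; {[5,6],[0,7],[3,8]} hit by 6; {[9,11],[9,12]} hit by 11; {[12,13],[10,14]} hit by 13.
Points: 2, 6, 11, 13 (4 total).

4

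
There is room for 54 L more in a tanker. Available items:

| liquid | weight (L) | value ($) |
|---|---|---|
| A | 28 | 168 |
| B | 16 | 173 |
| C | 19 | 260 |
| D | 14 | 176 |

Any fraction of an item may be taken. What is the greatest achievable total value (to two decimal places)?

Ratios (sorted): C 13.68, D 12.57, B 10.81, A 6.00
take C (19 @ 260); take D (14 @ 176); take B (16 @ 173); take 5/28 of A → 30.00. Capacity used 54/54.
Total value = 639.00

639.00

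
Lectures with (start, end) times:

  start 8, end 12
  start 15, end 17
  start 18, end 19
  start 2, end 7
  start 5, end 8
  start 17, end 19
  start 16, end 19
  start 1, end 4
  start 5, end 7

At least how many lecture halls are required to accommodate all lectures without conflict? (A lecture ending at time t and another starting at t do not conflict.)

3

starts: [1, 2, 5, 5, 8, 15, 16, 17, 18]
ends:   [4, 7, 7, 8, 12, 17, 19, 19, 19]
s1→1 s2→2 e4→1 s5→2 s5→3  — peak 3.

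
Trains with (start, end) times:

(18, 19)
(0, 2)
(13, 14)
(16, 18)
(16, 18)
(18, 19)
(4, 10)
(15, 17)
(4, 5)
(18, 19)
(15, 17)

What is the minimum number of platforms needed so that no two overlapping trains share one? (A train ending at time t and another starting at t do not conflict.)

The answer is the maximum number of intervals overlapping at any instant.
starts: [0, 4, 4, 13, 15, 15, 16, 16, 18, 18, 18]
ends:   [2, 5, 10, 14, 17, 17, 18, 18, 19, 19, 19]
s0→1 e2→0 s4→1 s4→2 e5→1 e10→0 s13→1 e14→0 s15→1 s15→2 s16→3 s16→4  — peak 4.

4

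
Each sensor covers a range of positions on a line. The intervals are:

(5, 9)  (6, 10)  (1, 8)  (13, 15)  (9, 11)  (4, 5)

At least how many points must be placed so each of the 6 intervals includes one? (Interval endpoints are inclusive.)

Sorted: [4,5] [1,8] [5,9] [6,10] [9,11] [13,15]
{[4,5],[1,8],[5,9]} hit by 5; {[6,10],[9,11]} hit by 10; {[13,15]} hit by 15.
Points: 5, 10, 15 (3 total).

3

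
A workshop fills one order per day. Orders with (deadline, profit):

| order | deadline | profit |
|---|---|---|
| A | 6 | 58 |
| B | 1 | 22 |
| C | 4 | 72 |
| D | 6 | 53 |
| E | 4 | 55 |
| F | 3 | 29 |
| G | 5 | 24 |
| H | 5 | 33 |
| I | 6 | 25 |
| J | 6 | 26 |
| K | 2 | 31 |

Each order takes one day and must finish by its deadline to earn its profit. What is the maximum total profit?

Take jobs in profit order; each goes to the latest open slot no later than its deadline.
By profit: C(d4,72), A(d6,58), E(d4,55), D(d6,53), H(d5,33), K(d2,31), F(d3,29), J(d6,26), I(d6,25), G(d5,24), B(d1,22)
C→slot 4; A→slot 6; E→slot 3; D→slot 5; H→slot 2; K→slot 1; F skipped; J skipped; I skipped; G skipped; B skipped.
Profit = 31 + 33 + 55 + 72 + 53 + 58 = 302

302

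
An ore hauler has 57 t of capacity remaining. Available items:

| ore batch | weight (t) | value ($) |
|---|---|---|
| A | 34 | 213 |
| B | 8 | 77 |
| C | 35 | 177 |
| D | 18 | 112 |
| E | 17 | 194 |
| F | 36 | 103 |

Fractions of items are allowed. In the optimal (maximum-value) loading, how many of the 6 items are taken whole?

Greedy by value/weight ratio, highest first.
Ratios (sorted): E 11.41, B 9.62, A 6.26, D 6.22, C 5.06, F 2.86
take E (17 @ 194); take B (8 @ 77); take 32/34 of A → 200.47. Capacity used 57/57.
2 item(s) taken whole; one partial (take 32/34 of A).

2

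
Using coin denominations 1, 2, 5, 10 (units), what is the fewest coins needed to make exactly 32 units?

4

32 − 3×10→2 − 1×2→0
Total coins = 3 + 1 = 4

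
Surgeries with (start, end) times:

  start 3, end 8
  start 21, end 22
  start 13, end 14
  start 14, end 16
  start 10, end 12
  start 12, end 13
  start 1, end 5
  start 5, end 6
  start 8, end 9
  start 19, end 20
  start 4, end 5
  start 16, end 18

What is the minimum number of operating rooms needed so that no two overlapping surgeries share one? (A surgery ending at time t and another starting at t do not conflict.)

3

Count concurrent intervals with a sweep; the peak is the room count.
starts: [1, 3, 4, 5, 8, 10, 12, 13, 14, 16, 19, 21]
ends:   [5, 5, 6, 8, 9, 12, 13, 14, 16, 18, 20, 22]
s1→1 s3→2 s4→3  — peak 3.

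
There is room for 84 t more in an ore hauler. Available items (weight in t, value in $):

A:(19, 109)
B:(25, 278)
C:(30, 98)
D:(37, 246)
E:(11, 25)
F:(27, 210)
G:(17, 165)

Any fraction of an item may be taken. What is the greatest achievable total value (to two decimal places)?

752.73

Order: B (278/25=11.12) > G (165/17=9.71) > F (210/27=7.78) > D (246/37=6.65) > A (109/19=5.74) > C (98/30=3.27) > E (25/11=2.27)
Fill: take B (25 @ 278) → take G (17 @ 165) → take F (27 @ 210) → take 15/37 of D → 99.73; 84/84 used.
Total value = 752.73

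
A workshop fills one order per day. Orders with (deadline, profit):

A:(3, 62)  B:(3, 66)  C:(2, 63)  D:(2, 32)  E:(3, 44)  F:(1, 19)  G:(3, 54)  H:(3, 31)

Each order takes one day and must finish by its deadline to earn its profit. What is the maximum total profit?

191

By profit: B(d3,66), C(d2,63), A(d3,62), G(d3,54), E(d3,44), D(d2,32), H(d3,31), F(d1,19)
B→slot 3; C→slot 2; A→slot 1; G skipped; E skipped; D skipped; H skipped; F skipped.
Profit = 62 + 63 + 66 = 191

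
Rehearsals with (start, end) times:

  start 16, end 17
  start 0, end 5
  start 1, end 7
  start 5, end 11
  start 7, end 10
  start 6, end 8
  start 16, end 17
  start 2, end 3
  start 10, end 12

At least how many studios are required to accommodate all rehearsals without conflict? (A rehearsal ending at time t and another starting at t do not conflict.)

The answer is the maximum number of intervals overlapping at any instant.
Events (time:±→running): 0:+→1 1:+→2 2:+→3 … peak 3.

3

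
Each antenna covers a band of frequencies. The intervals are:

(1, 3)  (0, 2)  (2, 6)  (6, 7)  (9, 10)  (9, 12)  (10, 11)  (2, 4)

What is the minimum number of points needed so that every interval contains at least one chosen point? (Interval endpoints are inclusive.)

By right end: [0,2]  [1,3]  [2,4]  [2,6]  [6,7]  [9,10]  [10,11]  [9,12]
[0,2] uncovered → point at 2; [6,7] uncovered → point at 7; [9,10] uncovered → point at 10.
Points: 2, 7, 10 (3 total).

3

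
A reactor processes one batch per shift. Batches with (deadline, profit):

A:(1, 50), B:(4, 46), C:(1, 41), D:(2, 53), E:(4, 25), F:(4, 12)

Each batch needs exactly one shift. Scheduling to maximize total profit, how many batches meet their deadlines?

Profit order: D=53 A=50 B=46 C=41 E=25 F=12
Assign: D→slot 2, A→slot 1, B→slot 4, C skipped, E→slot 3, F skipped.
Slots: [1:A] [2:D] [3:E] [4:B]
4 of 6 scheduled.

4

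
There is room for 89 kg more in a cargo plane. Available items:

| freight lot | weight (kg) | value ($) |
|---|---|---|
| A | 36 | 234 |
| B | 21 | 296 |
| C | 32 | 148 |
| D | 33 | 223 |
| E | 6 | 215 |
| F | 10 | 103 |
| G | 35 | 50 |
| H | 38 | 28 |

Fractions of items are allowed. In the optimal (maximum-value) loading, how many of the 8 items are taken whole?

Greedy by value/weight ratio, highest first.
Ratios (sorted): E 35.83, B 14.10, F 10.30, D 6.76, A 6.50, C 4.62, G 1.43, H 0.74
take E (6 @ 215); take B (21 @ 296); take F (10 @ 103); take D (33 @ 223); take 19/36 of A → 123.50. Capacity used 89/89.
4 item(s) taken whole; one partial (take 19/36 of A).

4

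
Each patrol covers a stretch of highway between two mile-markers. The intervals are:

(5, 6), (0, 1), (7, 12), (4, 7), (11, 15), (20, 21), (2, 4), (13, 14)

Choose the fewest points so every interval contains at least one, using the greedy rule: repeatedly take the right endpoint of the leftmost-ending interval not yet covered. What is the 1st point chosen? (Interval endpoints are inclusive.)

Process intervals by earliest right end; each time one isn't hit yet, stab at its right endpoint.
Sorted: [0,1] [2,4] [5,6] [4,7] [7,12] [13,14] [11,15] [20,21]
{[0,1]} hit by 1; {[2,4]} hit by 4; {[5,6],[4,7]} hit by 6; {[7,12]} hit by 12; {[13,14],[11,15]} hit by 14; {[20,21]} hit by 21.
Points: 1, 4, 6, 12, 14, 21 (6 total).

1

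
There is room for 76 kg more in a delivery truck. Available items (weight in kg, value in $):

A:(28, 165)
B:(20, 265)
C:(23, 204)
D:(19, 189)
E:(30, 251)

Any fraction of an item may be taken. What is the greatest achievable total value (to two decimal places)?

775.13

Order: B (265/20=13.25) > D (189/19=9.95) > C (204/23=8.87) > E (251/30=8.37) > A (165/28=5.89)
Fill: take B (20 @ 265) → take D (19 @ 189) → take C (23 @ 204) → take 14/30 of E → 117.13; 76/76 used.
Total value = 775.13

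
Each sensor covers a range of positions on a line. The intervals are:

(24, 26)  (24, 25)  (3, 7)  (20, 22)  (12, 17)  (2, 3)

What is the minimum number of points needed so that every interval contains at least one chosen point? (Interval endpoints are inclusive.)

By right end: [2,3]  [3,7]  [12,17]  [20,22]  [24,25]  [24,26]
[2,3] uncovered → point at 3; [12,17] uncovered → point at 17; [20,22] uncovered → point at 22; [24,25] uncovered → point at 25.
Points: 3, 17, 22, 25 (4 total).

4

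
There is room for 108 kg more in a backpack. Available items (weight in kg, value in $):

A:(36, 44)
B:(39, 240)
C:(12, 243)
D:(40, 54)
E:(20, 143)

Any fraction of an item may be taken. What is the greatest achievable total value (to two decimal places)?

Ratios (sorted): C 20.25, E 7.15, B 6.15, D 1.35, A 1.22
take C (12 @ 243); take E (20 @ 143); take B (39 @ 240); take 37/40 of D → 49.95. Capacity used 108/108.
Total value = 675.95

675.95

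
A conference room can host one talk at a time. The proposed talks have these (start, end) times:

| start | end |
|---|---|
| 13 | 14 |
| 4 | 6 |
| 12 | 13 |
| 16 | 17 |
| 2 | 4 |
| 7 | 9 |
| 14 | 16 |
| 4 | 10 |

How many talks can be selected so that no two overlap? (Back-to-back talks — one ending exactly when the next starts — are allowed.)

7

Sorted by end: (2,4)  (4,6)  (7,9)  (4,10)  (12,13)  (13,14)  (14,16)  (16,17)
take (2,4); take (4,6); take (7,9); take (12,13); take (13,14); take (14,16); take (16,17).
Selected 7 talks.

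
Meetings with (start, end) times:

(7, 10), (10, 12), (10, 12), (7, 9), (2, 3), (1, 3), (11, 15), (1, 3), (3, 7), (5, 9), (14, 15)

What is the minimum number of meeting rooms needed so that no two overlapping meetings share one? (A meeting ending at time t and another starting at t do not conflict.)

3

starts: [1, 1, 2, 3, 5, 7, 7, 10, 10, 11, 14]
ends:   [3, 3, 3, 7, 9, 9, 10, 12, 12, 15, 15]
s1→1 s1→2 s2→3  — peak 3.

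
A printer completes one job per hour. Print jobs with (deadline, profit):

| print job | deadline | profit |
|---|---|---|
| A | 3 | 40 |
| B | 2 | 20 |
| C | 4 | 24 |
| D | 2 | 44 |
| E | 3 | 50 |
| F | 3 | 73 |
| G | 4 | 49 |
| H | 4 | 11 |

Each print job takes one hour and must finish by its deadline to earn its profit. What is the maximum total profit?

216

By profit: F(d3,73), E(d3,50), G(d4,49), D(d2,44), A(d3,40), C(d4,24), B(d2,20), H(d4,11)
F→slot 3; E→slot 2; G→slot 4; D→slot 1; A skipped; C skipped; B skipped; H skipped.
Profit = 44 + 50 + 73 + 49 = 216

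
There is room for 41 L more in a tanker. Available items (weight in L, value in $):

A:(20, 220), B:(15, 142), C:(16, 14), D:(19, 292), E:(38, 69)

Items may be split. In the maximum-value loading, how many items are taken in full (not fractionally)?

2

Greedy by value/weight ratio, highest first.
Order: D (292/19=15.37) > A (220/20=11.00) > B (142/15=9.47) > E (69/38=1.82) > C (14/16=0.88)
Fill: take D (19 @ 292) → take A (20 @ 220) → take 2/15 of B → 18.93; 41/41 used.
2 item(s) taken whole; one partial (take 2/15 of B).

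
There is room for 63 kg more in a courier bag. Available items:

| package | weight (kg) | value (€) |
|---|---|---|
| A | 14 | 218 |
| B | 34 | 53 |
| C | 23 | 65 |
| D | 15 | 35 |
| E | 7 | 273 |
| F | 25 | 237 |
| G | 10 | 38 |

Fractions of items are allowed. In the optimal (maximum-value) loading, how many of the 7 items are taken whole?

4

Greedy by value/weight ratio, highest first.
Ratios (sorted): E 39.00, A 15.57, F 9.48, G 3.80, C 2.83, D 2.33, B 1.56
take E (7 @ 273); take A (14 @ 218); take F (25 @ 237); take G (10 @ 38); take 7/23 of C → 19.78. Capacity used 63/63.
4 item(s) taken whole; one partial (take 7/23 of C).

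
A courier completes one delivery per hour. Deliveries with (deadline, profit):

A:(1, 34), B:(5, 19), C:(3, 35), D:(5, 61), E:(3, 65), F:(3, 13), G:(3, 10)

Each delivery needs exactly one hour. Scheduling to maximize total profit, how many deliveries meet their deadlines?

By profit: E(d3,65), D(d5,61), C(d3,35), A(d1,34), B(d5,19), F(d3,13), G(d3,10)
E→slot 3; D→slot 5; C→slot 2; A→slot 1; B→slot 4; F skipped; G skipped.
5 of 7 scheduled.

5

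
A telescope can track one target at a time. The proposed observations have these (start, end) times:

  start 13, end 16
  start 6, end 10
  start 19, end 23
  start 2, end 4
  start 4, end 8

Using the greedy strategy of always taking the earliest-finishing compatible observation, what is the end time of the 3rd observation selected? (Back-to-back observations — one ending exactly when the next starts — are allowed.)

16

Greedy by earliest finish: after sorting by end time, pick each interval compatible with the last pick.
Sorted by end: (2,4)  (4,8)  (6,10)  (13,16)  (19,23)
take (2,4); take (4,8); skip (6,10); take (13,16); take (19,23).
Selected: (2,4) (4,8) (13,16) (19,23)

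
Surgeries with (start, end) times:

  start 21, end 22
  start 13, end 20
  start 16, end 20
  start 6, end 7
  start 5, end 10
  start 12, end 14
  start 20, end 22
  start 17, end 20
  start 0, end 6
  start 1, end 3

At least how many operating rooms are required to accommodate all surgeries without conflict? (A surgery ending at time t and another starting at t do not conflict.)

3

Count concurrent intervals with a sweep; the peak is the room count.
starts: [0, 1, 5, 6, 12, 13, 16, 17, 20, 21]
ends:   [3, 6, 7, 10, 14, 20, 20, 20, 22, 22]
s0→1 s1→2 e3→1 s5→2 e6→1 s6→2 e7→1 e10→0 s12→1 s13→2 e14→1 s16→2 s17→3  — peak 3.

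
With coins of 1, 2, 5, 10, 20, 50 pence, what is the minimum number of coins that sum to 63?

63 = 1×50 + 1×10 + 1×2 + 1×1
Total coins = 1 + 1 + 1 + 1 = 4

4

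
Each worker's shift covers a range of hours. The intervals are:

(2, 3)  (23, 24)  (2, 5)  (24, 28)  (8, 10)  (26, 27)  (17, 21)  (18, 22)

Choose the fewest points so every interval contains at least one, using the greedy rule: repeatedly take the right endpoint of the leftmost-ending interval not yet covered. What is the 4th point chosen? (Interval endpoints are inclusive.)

24

Sorted: [2,3] [2,5] [8,10] [17,21] [18,22] [23,24] [26,27] [24,28]
{[2,3],[2,5]} hit by 3; {[8,10]} hit by 10; {[17,21],[18,22]} hit by 21; {[23,24]} hit by 24; {[26,27],[24,28]} hit by 27.
Points: 3, 10, 21, 24, 27 (5 total).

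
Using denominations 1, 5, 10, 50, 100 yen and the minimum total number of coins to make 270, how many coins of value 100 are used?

2

Use the largest denomination that fits, subtract, and repeat.
270 = 2×100 + 1×50 + 2×10
Count of 100: 2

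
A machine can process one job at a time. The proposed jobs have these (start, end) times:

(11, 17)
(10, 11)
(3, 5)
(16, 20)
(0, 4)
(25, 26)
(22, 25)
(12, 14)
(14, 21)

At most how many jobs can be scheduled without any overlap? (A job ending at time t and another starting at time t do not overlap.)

Order by finish time; keep every interval that doesn't clash with the previous kept one.
Sorted by end: (0,4)  (3,5)  (10,11)  (12,14)  (11,17)  (16,20)  (14,21)  (22,25)  (25,26)
take (0,4); take (10,11); take (12,14); take (16,20); skip (14,21); take (22,25); take (25,26).
Selected 6 jobs.

6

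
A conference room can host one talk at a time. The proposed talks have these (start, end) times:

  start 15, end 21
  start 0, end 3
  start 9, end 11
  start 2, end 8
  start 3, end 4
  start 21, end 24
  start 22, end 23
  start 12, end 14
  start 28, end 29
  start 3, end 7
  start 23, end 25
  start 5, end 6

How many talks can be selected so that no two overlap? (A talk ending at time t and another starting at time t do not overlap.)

Greedy by earliest finish: after sorting by end time, pick each interval compatible with the last pick.
By end time: (0,3), (3,4), (5,6), (3,7), (2,8), (9,11), (12,14), (15,21), (22,23), (21,24), (23,25), (28,29).
Pick (0,3); next start ≥ 3 → (3,4); next start ≥ 4 → (5,6); next start ≥ 6 → (9,11); next start ≥ 11 → (12,14); next start ≥ 14 → (15,21); next start ≥ 21 → (22,23); next start ≥ 23 → (23,25); next start ≥ 25 → (28,29).
Selected 9 talks.

9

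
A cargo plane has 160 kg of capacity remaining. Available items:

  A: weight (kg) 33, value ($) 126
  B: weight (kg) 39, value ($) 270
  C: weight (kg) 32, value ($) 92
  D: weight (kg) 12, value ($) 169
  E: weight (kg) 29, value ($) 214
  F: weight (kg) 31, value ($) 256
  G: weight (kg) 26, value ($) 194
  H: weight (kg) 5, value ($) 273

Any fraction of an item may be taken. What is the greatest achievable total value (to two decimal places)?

Ratios (sorted): H 54.60, D 14.08, F 8.26, G 7.46, E 7.38, B 6.92, A 3.82, C 2.88
take H (5 @ 273); take D (12 @ 169); take F (31 @ 256); take G (26 @ 194); take E (29 @ 214); take B (39 @ 270); take 18/33 of A → 68.73. Capacity used 160/160.
Total value = 1444.73

1444.73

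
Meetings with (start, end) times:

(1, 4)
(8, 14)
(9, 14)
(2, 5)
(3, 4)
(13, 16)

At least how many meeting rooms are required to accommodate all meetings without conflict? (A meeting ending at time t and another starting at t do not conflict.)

3

Count concurrent intervals with a sweep; the peak is the room count.
starts: [1, 2, 3, 8, 9, 13]
ends:   [4, 4, 5, 14, 14, 16]
s1→1 s2→2 s3→3  — peak 3.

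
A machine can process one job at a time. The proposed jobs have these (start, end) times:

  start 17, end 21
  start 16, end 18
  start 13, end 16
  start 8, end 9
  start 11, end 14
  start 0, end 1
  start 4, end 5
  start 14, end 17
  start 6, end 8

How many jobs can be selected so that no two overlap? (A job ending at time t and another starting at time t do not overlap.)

By end time: (0,1), (4,5), (6,8), (8,9), (11,14), (13,16), (14,17), (16,18), (17,21).
Pick (0,1); next start ≥ 1 → (4,5); next start ≥ 5 → (6,8); next start ≥ 8 → (8,9); next start ≥ 9 → (11,14); next start ≥ 14 → (14,17); next start ≥ 17 → (17,21).
Selected 7 jobs.

7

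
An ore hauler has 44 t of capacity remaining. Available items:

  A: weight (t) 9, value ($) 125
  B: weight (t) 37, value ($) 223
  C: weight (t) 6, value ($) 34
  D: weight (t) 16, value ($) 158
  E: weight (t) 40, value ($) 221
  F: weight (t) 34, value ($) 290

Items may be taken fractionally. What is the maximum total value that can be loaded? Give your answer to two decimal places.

Greedy by value/weight ratio, highest first.
Ratios (sorted): A 13.89, D 9.88, F 8.53, B 6.03, C 5.67, E 5.53
take A (9 @ 125); take D (16 @ 158); take 19/34 of F → 162.06. Capacity used 44/44.
Total value = 445.06

445.06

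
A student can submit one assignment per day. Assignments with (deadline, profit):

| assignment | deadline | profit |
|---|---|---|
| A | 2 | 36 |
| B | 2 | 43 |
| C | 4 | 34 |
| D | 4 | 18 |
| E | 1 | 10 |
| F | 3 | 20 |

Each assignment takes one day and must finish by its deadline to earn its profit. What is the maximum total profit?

133

By profit: B(d2,43), A(d2,36), C(d4,34), F(d3,20), D(d4,18), E(d1,10)
B→slot 2; A→slot 1; C→slot 4; F→slot 3; D skipped; E skipped.
Profit = 36 + 43 + 20 + 34 = 133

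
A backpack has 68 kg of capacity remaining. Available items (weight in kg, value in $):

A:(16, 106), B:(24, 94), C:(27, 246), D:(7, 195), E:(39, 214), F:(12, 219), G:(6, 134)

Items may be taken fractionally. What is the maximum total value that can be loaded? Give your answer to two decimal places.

Sort by value per unit weight and fill in that order.
Order: D (195/7=27.86) > G (134/6=22.33) > F (219/12=18.25) > C (246/27=9.11) > A (106/16=6.62) > E (214/39=5.49) > B (94/24=3.92)
Fill: take D (7 @ 195) → take G (6 @ 134) → take F (12 @ 219) → take C (27 @ 246) → take A (16 @ 106); 68/68 used.
Total value = 900.00

900.00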